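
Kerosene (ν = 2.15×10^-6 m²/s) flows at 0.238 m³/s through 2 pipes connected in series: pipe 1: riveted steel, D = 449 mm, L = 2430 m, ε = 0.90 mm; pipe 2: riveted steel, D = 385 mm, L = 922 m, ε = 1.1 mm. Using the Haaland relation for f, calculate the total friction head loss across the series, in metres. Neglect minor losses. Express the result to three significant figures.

H ≈ 28.3 m

Pipe 1: V = 1.503 m/s, Re = 3.14×10^5, ε/D = 0.00200, f = 0.02399, h_1 = f(L/D)V²/2g = 14.95 m
Pipe 2: V = 2.044 m/s, Re = 3.66×10^5, ε/D = 0.00286, f = 0.02620, h_2 = f(L/D)V²/2g = 13.37 m
Series → Q common, losses add: H = Σh = 28.32 m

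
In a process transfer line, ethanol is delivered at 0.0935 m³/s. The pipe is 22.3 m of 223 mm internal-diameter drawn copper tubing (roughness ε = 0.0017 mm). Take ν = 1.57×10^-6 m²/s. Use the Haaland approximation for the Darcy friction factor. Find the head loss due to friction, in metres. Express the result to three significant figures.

h_f ≈ 0.411 m

V = 4Q/(πD²) = 4·0.0935/(π·0.223²) = 2.394 m/s
Re = VD/ν = 2.394·0.223/1.57×10^-6 = 3.40×10^5 → turbulent
ε/D = 0.0017/223 = 7.62×10^-6
Haaland: f = 0.01408
h_f = f(L/D)V²/(2g) = 0.01408·(22.3/0.223)·2.394²/(2·9.81) = 0.4112 m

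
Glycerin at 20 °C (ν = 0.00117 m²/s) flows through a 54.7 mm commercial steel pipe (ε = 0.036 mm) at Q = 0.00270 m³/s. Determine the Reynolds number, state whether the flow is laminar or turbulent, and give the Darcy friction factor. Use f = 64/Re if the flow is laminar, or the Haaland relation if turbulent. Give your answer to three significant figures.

V = 4Q/(πD²) = 1.149 m/s
Re = VD/ν = 1.149·0.0547/0.00117 = 53.7
Re < 2300 → laminar → f = 64/Re = 1.191

Re ≈ 53.7; laminar; f = 64/Re ≈ 1.19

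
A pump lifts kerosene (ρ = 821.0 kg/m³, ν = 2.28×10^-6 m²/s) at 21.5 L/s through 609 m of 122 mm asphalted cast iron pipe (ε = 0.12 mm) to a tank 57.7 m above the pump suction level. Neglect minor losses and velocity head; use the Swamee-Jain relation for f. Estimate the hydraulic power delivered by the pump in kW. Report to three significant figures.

V = 4Q/(πD²) = 1.839 m/s; Re = 9.84×10^4; ε/D = 9.84×10^-4; f = 0.02232
h_f = f(L/D)V²/2g = 19.21 m
Total head H = z + h_f = 57.7 + 19.21 = 76.91 m
P_hyd = ρgQH = 821.0·9.81·0.0215·76.91 = 13.32 kW

P_hyd ≈ 13.3 kW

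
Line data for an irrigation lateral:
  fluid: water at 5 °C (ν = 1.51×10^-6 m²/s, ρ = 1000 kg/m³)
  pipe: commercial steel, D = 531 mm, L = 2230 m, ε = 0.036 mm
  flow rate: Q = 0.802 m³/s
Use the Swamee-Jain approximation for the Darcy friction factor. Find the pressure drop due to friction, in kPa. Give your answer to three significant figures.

Δp ≈ 350 kPa

V = 4Q/(πD²) = 4·0.802/(π·0.531²) = 3.622 m/s
Re = VD/ν = 3.622·0.531/1.51×10^-6 = 1.27×10^6 → turbulent
ε/D = 0.036/531 = 6.78×10^-5
Swamee-Jain: f = 0.01271
h_f = f(L/D)V²/(2g) = 0.01271·(2230/0.531)·3.622²/(2·9.81) = 35.68 m
Δp = ρg·h_f = 1000·9.81·35.68 = 350.0 kPa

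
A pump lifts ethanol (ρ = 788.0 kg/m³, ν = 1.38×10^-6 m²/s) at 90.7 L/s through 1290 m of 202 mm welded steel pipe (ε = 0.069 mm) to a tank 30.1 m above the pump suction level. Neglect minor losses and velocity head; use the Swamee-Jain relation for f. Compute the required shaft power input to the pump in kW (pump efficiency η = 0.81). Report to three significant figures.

V = 4Q/(πD²) = 2.830 m/s; Re = 4.14×10^5; ε/D = 3.42×10^-4; f = 0.01691
h_f = f(L/D)V²/2g = 44.08 m
Total head H = z + h_f = 30.1 + 44.08 = 74.18 m
P_hyd = ρgQH = 788.0·9.81·0.0907·74.18 = 52.01 kW
P_shaft = P_hyd/η = 52.01/0.81 = 64.21 kW

P_shaft ≈ 64.2 kW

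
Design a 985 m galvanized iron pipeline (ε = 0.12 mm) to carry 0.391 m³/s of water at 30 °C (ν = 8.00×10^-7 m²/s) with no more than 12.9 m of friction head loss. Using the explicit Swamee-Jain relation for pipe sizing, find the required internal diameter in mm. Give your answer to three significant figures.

D ≈ 437 mm

Swamee-Jain (Type III): D = 0.66·[ε^1.25·(LQ²/(gh_f))^4.75 + ν·Q^9.4·(L/(gh_f))^5.2]^0.04
LQ²/(gh_f) = 1.190; L/(gh_f) = 7.784
Term 1 = ε^1.25·(…)^4.75 = 2.87×10^-5; Term 2 = ν·Q^9.4·(…)^5.2 = 5.05×10^-6
D = 0.66·(2.87×10^-5 + 5.05×10^-6)^0.04 = 0.4372 m = 437 mm
Check: V = 2.60 m/s, Re = 1.42×10^6, f = 0.01530, h_f = 11.9 m ≈ 12.9 m ✓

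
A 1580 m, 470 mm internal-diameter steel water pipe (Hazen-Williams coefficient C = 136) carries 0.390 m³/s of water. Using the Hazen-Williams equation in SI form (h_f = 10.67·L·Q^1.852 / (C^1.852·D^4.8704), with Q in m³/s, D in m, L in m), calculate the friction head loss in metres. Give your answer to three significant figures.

h_f = 10.67·1580·0.390^1.852 / (136^1.852·0.470^4.8704) = 13.04 m

h_f ≈ 13.0 m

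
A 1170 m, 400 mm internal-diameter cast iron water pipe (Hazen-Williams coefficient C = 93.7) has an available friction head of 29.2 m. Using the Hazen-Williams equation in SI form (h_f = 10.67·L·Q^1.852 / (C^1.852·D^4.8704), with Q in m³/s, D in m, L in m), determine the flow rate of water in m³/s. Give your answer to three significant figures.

Rearranging: Q = [h_f·C^1.852·D^4.8704 / (10.67·L)]^(1/1.852)
Q = [29.2·93.7^1.852·0.400^4.8704 / (10.67·1170)]^0.540 = 0.3196 m³/s

Q ≈ 0.320 m³/s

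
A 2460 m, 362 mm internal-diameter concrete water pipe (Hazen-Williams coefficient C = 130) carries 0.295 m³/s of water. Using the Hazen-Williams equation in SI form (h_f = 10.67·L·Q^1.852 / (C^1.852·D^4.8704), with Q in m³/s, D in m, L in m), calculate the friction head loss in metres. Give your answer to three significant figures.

h_f ≈ 46.9 m

h_f = 10.67·2460·0.295^1.852 / (130^1.852·0.362^4.8704) = 46.93 m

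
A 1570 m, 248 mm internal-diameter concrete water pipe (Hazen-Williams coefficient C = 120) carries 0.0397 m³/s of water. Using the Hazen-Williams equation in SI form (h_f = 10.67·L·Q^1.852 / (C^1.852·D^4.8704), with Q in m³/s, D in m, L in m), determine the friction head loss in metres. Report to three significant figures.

h_f ≈ 5.34 m

h_f = 10.67·1570·0.0397^1.852 / (120^1.852·0.248^4.8704) = 5.341 m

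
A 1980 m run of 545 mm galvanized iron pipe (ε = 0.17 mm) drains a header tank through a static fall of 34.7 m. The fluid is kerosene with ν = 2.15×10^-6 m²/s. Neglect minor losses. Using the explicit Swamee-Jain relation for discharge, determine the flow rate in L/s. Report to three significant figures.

Q ≈ 802 L/s

Swamee-Jain (Type II): Q = -0.965·√(gD⁵h_f/L)·ln[ε/(3.7D) + √(3.17ν²L/(gD³h_f))]
√(gD⁵h_f/L) = √(9.81·0.545⁵·34.7/1980) = 0.09092
ε/(3.7D) = 8.43×10^-5; √(3.17ν²L/(gD³h_f)) = 2.29×10^-5
Q = -0.965·0.09092·ln(1.073×10^-4) = 0.8020 m³/s
Check: V = 3.44 m/s, Re = 8.71×10^5, f = 0.01596, h_f = 34.9 m ≈ 34.7 m ✓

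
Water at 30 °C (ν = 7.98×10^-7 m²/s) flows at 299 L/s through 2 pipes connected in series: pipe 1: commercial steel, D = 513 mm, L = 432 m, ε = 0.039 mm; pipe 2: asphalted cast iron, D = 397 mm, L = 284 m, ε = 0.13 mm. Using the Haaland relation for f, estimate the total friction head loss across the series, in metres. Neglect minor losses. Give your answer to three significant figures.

H ≈ 4.52 m

Pipe 1: V = 1.447 m/s, Re = 9.30×10^5, ε/D = 7.60×10^-5, f = 0.01305, h_1 = f(L/D)V²/2g = 1.172 m
Pipe 2: V = 2.415 m/s, Re = 1.20×10^6, ε/D = 3.27×10^-4, f = 0.01575, h_2 = f(L/D)V²/2g = 3.351 m
Series → Q common, losses add: H = Σh = 4.523 m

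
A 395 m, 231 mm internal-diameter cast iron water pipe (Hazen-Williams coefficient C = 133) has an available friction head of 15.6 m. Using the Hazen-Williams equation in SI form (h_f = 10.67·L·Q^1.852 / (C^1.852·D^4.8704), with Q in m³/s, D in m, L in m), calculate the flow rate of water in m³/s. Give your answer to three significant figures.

Q ≈ 0.137 m³/s

Rearranging: Q = [h_f·C^1.852·D^4.8704 / (10.67·L)]^(1/1.852)
Q = [15.6·133^1.852·0.231^4.8704 / (10.67·395)]^0.540 = 0.1372 m³/s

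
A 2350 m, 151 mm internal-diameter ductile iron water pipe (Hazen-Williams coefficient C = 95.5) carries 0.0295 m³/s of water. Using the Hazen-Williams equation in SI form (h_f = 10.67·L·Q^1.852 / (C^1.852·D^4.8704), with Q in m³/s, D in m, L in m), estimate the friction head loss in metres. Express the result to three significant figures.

h_f = 10.67·2350·0.0295^1.852 / (95.5^1.852·0.151^4.8704) = 78.90 m

h_f ≈ 78.9 m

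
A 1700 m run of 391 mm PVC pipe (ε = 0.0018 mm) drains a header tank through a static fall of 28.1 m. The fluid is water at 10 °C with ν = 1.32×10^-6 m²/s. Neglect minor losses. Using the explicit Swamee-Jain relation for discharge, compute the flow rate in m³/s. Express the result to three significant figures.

Swamee-Jain (Type II): Q = -0.965·√(gD⁵h_f/L)·ln[ε/(3.7D) + √(3.17ν²L/(gD³h_f))]
√(gD⁵h_f/L) = √(9.81·0.391⁵·28.1/1700) = 0.03850
ε/(3.7D) = 1.24×10^-6; √(3.17ν²L/(gD³h_f)) = 2.39×10^-5
Q = -0.965·0.03850·ln(2.512×10^-5) = 0.3935 m³/s
Check: V = 3.28 m/s, Re = 9.71×10^5, f = 0.01178, h_f = 28.0 m ≈ 28.1 m ✓

Q ≈ 0.393 m³/s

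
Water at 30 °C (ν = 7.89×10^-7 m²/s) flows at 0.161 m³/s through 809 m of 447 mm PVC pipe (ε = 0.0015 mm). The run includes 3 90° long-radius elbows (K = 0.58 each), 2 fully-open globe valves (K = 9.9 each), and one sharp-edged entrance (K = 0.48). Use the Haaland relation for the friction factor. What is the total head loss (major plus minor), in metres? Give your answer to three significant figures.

H_L ≈ 2.42 m

V = 4Q/(πD²) = 1.026 m/s; V²/2g = 0.05365 m
Re = 5.81×10^5, ε/D = 3.36×10^-6 → f = 0.01276 (Haaland)
Major: h_f = f(L/D)·V²/2g = 0.01276·1810·0.05365 = 1.239 m
Minor: ΣK = 22.0; h_m = ΣK·V²/2g = 1.181 m
Total H_L = 1.239 + 1.181 = 2.420 m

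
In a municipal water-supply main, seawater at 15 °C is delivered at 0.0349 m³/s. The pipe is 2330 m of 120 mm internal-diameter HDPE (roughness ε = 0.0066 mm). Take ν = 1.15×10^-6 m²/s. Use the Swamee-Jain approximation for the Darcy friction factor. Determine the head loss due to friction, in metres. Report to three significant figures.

h_f ≈ 140 m

V = 4Q/(πD²) = 4·0.0349/(π·0.120²) = 3.086 m/s
Re = VD/ν = 3.086·0.120/1.15×10^-6 = 3.22×10^5 → turbulent
ε/D = 0.0066/120 = 5.50×10^-5
Swamee-Jain: f = 0.01482
h_f = f(L/D)V²/(2g) = 0.01482·(2330/0.120)·3.086²/(2·9.81) = 139.7 m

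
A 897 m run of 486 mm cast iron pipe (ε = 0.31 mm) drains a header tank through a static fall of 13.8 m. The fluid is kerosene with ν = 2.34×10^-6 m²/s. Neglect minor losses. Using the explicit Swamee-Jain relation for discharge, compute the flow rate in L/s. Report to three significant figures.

Swamee-Jain (Type II): Q = -0.965·√(gD⁵h_f/L)·ln[ε/(3.7D) + √(3.17ν²L/(gD³h_f))]
√(gD⁵h_f/L) = √(9.81·0.486⁵·13.8/897) = 0.06397
ε/(3.7D) = 1.72×10^-4; √(3.17ν²L/(gD³h_f)) = 3.17×10^-5
Q = -0.965·0.06397·ln(2.040×10^-4) = 0.5245 m³/s
Check: V = 2.83 m/s, Re = 5.87×10^5, f = 0.01847, h_f = 13.9 m ≈ 13.8 m ✓

Q ≈ 525 L/s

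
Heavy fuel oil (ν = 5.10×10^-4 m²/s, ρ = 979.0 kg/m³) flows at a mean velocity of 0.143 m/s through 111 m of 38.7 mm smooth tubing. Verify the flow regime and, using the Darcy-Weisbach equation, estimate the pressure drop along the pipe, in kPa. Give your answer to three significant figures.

Δp ≈ 169 kPa

Re = VD/ν = 0.143·0.03870/5.10×10^-4 = 10.9 → laminar (Re < 2300)
f = 64/Re = 5.898
h_f = f(L/D)V²/(2g) = 5.898·(111/0.03870)·0.143²/(2·9.81) = 17.63 m
Δp = ρg·h_f = 979.0·9.81·17.63 = 169.3 kPa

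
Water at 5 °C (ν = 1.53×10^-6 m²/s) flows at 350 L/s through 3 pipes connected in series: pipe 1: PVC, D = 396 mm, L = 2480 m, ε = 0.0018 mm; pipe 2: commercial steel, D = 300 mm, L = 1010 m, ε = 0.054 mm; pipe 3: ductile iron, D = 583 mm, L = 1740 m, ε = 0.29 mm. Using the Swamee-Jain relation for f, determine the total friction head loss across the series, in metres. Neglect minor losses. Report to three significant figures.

Pipe 1: V = 2.842 m/s, Re = 7.36×10^5, ε/D = 4.55×10^-6, f = 0.01233, h_1 = f(L/D)V²/2g = 31.77 m
Pipe 2: V = 4.951 m/s, Re = 9.71×10^5, ε/D = 1.80×10^-4, f = 0.01457, h_2 = f(L/D)V²/2g = 61.31 m
Pipe 3: V = 1.311 m/s, Re = 5.00×10^5, ε/D = 4.97×10^-4, f = 0.01776, h_3 = f(L/D)V²/2g = 4.644 m
Series → Q common, losses add: H = Σh = 97.72 m

H ≈ 97.7 m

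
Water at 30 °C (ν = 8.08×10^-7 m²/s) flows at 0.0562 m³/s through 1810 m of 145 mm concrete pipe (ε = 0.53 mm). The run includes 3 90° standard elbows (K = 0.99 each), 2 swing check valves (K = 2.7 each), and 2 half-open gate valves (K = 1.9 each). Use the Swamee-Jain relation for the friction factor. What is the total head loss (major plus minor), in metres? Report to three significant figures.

H_L ≈ 213 m

V = 4Q/(πD²) = 3.403 m/s; V²/2g = 0.5904 m
Re = 6.11×10^5, ε/D = 0.00366 → f = 0.02797 (Swamee-Jain)
Major: h_f = f(L/D)·V²/2g = 0.02797·12483·0.5904 = 206.1 m
Minor: ΣK = 12.2; h_m = ΣK·V²/2g = 7.185 m
Total H_L = 206.1 + 7.185 = 213.3 m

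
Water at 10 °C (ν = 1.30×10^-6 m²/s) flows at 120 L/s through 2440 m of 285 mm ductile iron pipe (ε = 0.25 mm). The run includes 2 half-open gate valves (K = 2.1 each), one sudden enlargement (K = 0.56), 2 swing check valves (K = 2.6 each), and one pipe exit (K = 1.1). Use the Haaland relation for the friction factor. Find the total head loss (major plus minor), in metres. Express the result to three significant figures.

V = 4Q/(πD²) = 1.881 m/s; V²/2g = 0.1803 m
Re = 4.12×10^5, ε/D = 8.77×10^-4 → f = 0.01975 (Haaland)
Major: h_f = f(L/D)·V²/2g = 0.01975·8561·0.1803 = 30.49 m
Minor: ΣK = 11.1; h_m = ΣK·V²/2g = 1.995 m
Total H_L = 30.49 + 1.995 = 32.49 m

H_L ≈ 32.5 m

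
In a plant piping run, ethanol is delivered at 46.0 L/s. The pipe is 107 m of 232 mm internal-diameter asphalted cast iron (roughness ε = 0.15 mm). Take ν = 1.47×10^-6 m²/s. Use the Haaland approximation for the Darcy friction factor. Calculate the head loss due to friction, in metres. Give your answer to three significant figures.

h_f ≈ 0.546 m

V = 4Q/(πD²) = 4·0.0460/(π·0.232²) = 1.088 m/s
Re = VD/ν = 1.088·0.232/1.47×10^-6 = 1.72×10^5 → turbulent
ε/D = 0.15/232 = 6.47×10^-4
Haaland: f = 0.01960
h_f = f(L/D)V²/(2g) = 0.01960·(107/0.232)·1.088²/(2·9.81) = 0.5456 m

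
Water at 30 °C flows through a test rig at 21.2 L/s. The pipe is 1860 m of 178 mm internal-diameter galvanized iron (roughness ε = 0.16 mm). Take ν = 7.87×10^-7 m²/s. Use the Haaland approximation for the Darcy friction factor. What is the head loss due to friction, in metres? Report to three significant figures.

h_f ≈ 7.94 m

V = 4Q/(πD²) = 4·0.0212/(π·0.178²) = 0.8519 m/s
Re = VD/ν = 0.8519·0.178/7.87×10^-7 = 1.93×10^5 → turbulent
ε/D = 0.16/178 = 8.99×10^-4
Haaland: f = 0.02054
h_f = f(L/D)V²/(2g) = 0.02054·(1860/0.178)·0.8519²/(2·9.81) = 7.942 m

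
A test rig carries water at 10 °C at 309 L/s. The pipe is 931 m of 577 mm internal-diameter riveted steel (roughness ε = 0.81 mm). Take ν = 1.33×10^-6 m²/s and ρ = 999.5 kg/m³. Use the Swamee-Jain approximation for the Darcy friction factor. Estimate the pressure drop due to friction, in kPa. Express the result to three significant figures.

Δp ≈ 24.7 kPa

V = 4Q/(πD²) = 4·0.309/(π·0.577²) = 1.182 m/s
Re = VD/ν = 1.182·0.577/1.33×10^-6 = 5.13×10^5 → turbulent
ε/D = 0.81/577 = 0.00140
Swamee-Jain: f = 0.02194
h_f = f(L/D)V²/(2g) = 0.02194·(931/0.577)·1.182²/(2·9.81) = 2.520 m
Δp = ρg·h_f = 999.5·9.81·2.520 = 24.71 kPa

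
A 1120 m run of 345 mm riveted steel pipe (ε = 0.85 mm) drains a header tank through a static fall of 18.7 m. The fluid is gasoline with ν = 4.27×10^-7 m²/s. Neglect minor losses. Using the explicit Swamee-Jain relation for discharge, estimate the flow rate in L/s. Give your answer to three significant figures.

Q ≈ 199 L/s

Swamee-Jain (Type II): Q = -0.965·√(gD⁵h_f/L)·ln[ε/(3.7D) + √(3.17ν²L/(gD³h_f))]
√(gD⁵h_f/L) = √(9.81·0.345⁵·18.7/1120) = 0.02829
ε/(3.7D) = 6.66×10^-4; √(3.17ν²L/(gD³h_f)) = 9.27×10^-6
Q = -0.965·0.02829·ln(6.752×10^-4) = 0.1993 m³/s
Check: V = 2.13 m/s, Re = 1.72×10^6, f = 0.02492, h_f = 18.7 m ≈ 18.7 m ✓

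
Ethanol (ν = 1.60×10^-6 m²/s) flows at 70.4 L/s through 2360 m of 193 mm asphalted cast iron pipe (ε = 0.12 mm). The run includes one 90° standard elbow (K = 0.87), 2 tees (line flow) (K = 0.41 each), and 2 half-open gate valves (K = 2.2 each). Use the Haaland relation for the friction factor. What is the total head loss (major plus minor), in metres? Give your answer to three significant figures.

V = 4Q/(πD²) = 2.406 m/s; V²/2g = 0.2951 m
Re = 2.90×10^5, ε/D = 6.22×10^-4 → f = 0.01878 (Haaland)
Major: h_f = f(L/D)·V²/2g = 0.01878·12228·0.2951 = 67.79 m
Minor: ΣK = 6.09; h_m = ΣK·V²/2g = 1.797 m
Total H_L = 67.79 + 1.797 = 69.58 m

H_L ≈ 69.6 m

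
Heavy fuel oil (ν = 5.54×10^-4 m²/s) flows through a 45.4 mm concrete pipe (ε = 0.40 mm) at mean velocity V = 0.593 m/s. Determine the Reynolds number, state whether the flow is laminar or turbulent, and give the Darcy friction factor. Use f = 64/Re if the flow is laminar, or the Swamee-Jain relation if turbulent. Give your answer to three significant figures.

Re ≈ 48.6; laminar; f = 64/Re ≈ 1.32

Re = VD/ν = 0.5930·0.0454/5.54×10^-4 = 48.6
Re < 2300 → laminar → f = 64/Re = 1.317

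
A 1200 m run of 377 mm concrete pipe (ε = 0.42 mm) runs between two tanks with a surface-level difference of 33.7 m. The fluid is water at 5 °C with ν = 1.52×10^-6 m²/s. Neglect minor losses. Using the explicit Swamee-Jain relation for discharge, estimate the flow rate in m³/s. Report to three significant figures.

Swamee-Jain (Type II): Q = -0.965·√(gD⁵h_f/L)·ln[ε/(3.7D) + √(3.17ν²L/(gD³h_f))]
√(gD⁵h_f/L) = √(9.81·0.377⁵·33.7/1200) = 0.04580
ε/(3.7D) = 3.01×10^-4; √(3.17ν²L/(gD³h_f)) = 2.23×10^-5
Q = -0.965·0.04580·ln(3.234×10^-4) = 0.3552 m³/s
Check: V = 3.18 m/s, Re = 7.89×10^5, f = 0.02062, h_f = 33.9 m ≈ 33.7 m ✓

Q ≈ 0.355 m³/s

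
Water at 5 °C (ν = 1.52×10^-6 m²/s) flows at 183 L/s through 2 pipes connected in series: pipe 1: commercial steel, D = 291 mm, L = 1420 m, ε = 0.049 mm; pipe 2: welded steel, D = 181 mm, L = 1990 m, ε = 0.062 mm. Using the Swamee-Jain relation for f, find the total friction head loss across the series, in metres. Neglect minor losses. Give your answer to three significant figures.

H ≈ 489 m

Pipe 1: V = 2.752 m/s, Re = 5.27×10^5, ε/D = 1.68×10^-4, f = 0.01513, h_1 = f(L/D)V²/2g = 28.50 m
Pipe 2: V = 7.112 m/s, Re = 8.47×10^5, ε/D = 3.43×10^-4, f = 0.01624, h_2 = f(L/D)V²/2g = 460.2 m
Series → Q common, losses add: H = Σh = 488.7 m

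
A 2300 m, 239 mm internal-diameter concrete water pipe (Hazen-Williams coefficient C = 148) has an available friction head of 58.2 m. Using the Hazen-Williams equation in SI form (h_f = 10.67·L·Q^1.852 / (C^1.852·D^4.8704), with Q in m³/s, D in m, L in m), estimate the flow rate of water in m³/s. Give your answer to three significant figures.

Rearranging: Q = [h_f·C^1.852·D^4.8704 / (10.67·L)]^(1/1.852)
Q = [58.2·148^1.852·0.239^4.8704 / (10.67·2300)]^0.540 = 0.1313 m³/s

Q ≈ 0.131 m³/s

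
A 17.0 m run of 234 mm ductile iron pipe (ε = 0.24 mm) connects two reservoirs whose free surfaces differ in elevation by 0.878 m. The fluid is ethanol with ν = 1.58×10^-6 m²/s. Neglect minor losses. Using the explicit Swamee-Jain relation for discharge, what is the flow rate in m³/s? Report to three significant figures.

Swamee-Jain (Type II): Q = -0.965·√(gD⁵h_f/L)·ln[ε/(3.7D) + √(3.17ν²L/(gD³h_f))]
√(gD⁵h_f/L) = √(9.81·0.234⁵·0.878/17.0) = 0.01885
ε/(3.7D) = 2.77×10^-4; √(3.17ν²L/(gD³h_f)) = 3.49×10^-5
Q = -0.965·0.01885·ln(3.121×10^-4) = 0.1469 m³/s
Check: V = 3.42 m/s, Re = 5.06×10^5, f = 0.02046, h_f = 0.883 m ≈ 0.878 m ✓

Q ≈ 0.147 m³/s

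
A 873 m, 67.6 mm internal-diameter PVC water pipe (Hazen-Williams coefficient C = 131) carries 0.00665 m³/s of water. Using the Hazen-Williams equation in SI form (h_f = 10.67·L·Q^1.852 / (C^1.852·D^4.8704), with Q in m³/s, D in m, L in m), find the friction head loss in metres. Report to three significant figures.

h_f ≈ 51.8 m

h_f = 10.67·873·0.00665^1.852 / (131^1.852·0.0676^4.8704) = 51.82 m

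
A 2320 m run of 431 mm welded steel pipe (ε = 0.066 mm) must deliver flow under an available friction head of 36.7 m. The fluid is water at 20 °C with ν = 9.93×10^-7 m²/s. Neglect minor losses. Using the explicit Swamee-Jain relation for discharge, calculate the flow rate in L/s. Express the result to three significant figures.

Q ≈ 453 L/s

Swamee-Jain (Type II): Q = -0.965·√(gD⁵h_f/L)·ln[ε/(3.7D) + √(3.17ν²L/(gD³h_f))]
√(gD⁵h_f/L) = √(9.81·0.431⁵·36.7/2320) = 0.04804
ε/(3.7D) = 4.14×10^-5; √(3.17ν²L/(gD³h_f)) = 1.59×10^-5
Q = -0.965·0.04804·ln(5.725×10^-5) = 0.4529 m³/s
Check: V = 3.10 m/s, Re = 1.35×10^6, f = 0.01397, h_f = 36.9 m ≈ 36.7 m ✓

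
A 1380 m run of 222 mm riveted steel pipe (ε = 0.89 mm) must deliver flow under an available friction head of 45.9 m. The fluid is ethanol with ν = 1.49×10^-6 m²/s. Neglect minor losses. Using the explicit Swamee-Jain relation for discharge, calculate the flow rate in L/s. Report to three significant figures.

Swamee-Jain (Type II): Q = -0.965·√(gD⁵h_f/L)·ln[ε/(3.7D) + √(3.17ν²L/(gD³h_f))]
√(gD⁵h_f/L) = √(9.81·0.222⁵·45.9/1380) = 0.01326
ε/(3.7D) = 0.00108; √(3.17ν²L/(gD³h_f)) = 4.44×10^-5
Q = -0.965·0.01326·ln(0.001128) = 0.08688 m³/s
Check: V = 2.24 m/s, Re = 3.34×10^5, f = 0.02890, h_f = 46.1 m ≈ 45.9 m ✓

Q ≈ 86.9 L/s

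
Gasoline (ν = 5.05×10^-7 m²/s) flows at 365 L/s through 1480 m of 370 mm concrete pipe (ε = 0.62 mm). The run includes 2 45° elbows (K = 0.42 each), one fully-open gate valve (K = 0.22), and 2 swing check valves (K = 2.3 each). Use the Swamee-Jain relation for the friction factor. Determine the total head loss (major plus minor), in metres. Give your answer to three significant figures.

H_L ≈ 56.2 m

V = 4Q/(πD²) = 3.395 m/s; V²/2g = 0.5874 m
Re = 2.49×10^6, ε/D = 0.00168 → f = 0.02248 (Swamee-Jain)
Major: h_f = f(L/D)·V²/2g = 0.02248·4000·0.5874 = 52.83 m
Minor: ΣK = 5.66; h_m = ΣK·V²/2g = 3.324 m
Total H_L = 52.83 + 3.324 = 56.15 m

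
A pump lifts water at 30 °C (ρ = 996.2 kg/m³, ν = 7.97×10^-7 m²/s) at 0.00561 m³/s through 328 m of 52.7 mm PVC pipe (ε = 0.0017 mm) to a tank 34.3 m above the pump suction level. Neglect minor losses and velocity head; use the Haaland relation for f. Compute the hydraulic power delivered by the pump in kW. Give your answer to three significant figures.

P_hyd ≈ 3.74 kW

V = 4Q/(πD²) = 2.572 m/s; Re = 1.70×10^5; ε/D = 3.23×10^-5; f = 0.01619
h_f = f(L/D)V²/2g = 33.97 m
Total head H = z + h_f = 34.3 + 33.97 = 68.27 m
P_hyd = ρgQH = 996.2·9.81·0.00561·68.27 = 3.743 kW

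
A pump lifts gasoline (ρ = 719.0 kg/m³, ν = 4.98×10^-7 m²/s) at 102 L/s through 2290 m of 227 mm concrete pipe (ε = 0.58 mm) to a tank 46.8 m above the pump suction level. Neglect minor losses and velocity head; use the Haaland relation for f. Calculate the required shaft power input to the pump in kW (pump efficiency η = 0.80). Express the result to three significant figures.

V = 4Q/(πD²) = 2.520 m/s; Re = 1.15×10^6; ε/D = 0.00256; f = 0.02519
h_f = f(L/D)V²/2g = 82.28 m
Total head H = z + h_f = 46.8 + 82.28 = 129.1 m
P_hyd = ρgQH = 719.0·9.81·0.102·129.1 = 92.87 kW
P_shaft = P_hyd/η = 92.87/0.80 = 116.1 kW

P_shaft ≈ 116 kW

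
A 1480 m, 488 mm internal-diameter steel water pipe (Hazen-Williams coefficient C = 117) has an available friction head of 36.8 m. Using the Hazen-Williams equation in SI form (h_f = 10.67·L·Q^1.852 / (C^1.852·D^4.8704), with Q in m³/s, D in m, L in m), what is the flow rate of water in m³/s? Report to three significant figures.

Rearranging: Q = [h_f·C^1.852·D^4.8704 / (10.67·L)]^(1/1.852)
Q = [36.8·117^1.852·0.488^4.8704 / (10.67·1480)]^0.540 = 0.6719 m³/s

Q ≈ 0.672 m³/s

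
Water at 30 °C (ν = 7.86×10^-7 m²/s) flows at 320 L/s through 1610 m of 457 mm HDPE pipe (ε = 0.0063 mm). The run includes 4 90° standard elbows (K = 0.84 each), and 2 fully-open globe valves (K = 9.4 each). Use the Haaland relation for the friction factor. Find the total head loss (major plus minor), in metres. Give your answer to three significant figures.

V = 4Q/(πD²) = 1.951 m/s; V²/2g = 0.1940 m
Re = 1.13×10^6, ε/D = 1.38×10^-5 → f = 0.01162 (Haaland)
Major: h_f = f(L/D)·V²/2g = 0.01162·3523·0.1940 = 7.942 m
Minor: ΣK = 22.2; h_m = ΣK·V²/2g = 4.299 m
Total H_L = 7.942 + 4.299 = 12.24 m

H_L ≈ 12.2 m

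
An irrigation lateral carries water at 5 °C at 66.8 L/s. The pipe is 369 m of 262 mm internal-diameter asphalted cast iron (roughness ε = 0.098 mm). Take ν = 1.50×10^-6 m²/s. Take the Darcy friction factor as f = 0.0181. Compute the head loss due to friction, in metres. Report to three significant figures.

h_f ≈ 1.99 m

V = 4Q/(πD²) = 4·0.0668/(π·0.262²) = 1.239 m/s
h_f = f(L/D)V²/(2g) = 0.01810·(369/0.262)·1.239²/(2·9.81) = 1.995 m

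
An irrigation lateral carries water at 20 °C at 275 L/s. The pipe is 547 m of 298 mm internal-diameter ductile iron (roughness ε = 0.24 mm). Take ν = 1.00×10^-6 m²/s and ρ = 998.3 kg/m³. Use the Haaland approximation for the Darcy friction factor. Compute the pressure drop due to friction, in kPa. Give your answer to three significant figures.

V = 4Q/(πD²) = 4·0.275/(π·0.298²) = 3.943 m/s
Re = VD/ν = 3.943·0.298/1.00×10^-6 = 1.17×10^6 → turbulent
ε/D = 0.24/298 = 8.05×10^-4
Haaland: f = 0.01894
h_f = f(L/D)V²/(2g) = 0.01894·(547/0.298)·3.943²/(2·9.81) = 27.55 m
Δp = ρg·h_f = 998.3·9.81·27.55 = 269.8 kPa

Δp ≈ 270 kPa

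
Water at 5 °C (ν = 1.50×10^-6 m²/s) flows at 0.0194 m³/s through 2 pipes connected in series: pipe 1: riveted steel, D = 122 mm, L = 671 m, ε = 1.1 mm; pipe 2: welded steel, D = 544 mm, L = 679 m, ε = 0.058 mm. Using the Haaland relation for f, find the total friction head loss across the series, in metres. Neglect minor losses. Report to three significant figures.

Pipe 1: V = 1.660 m/s, Re = 1.35×10^5, ε/D = 0.00902, f = 0.03713, h_1 = f(L/D)V²/2g = 28.66 m
Pipe 2: V = 0.08347 m/s, Re = 3.03×10^4, ε/D = 1.07×10^-4, f = 0.02349, h_2 = f(L/D)V²/2g = 0.01041 m
Series → Q common, losses add: H = Σh = 28.67 m

H ≈ 28.7 m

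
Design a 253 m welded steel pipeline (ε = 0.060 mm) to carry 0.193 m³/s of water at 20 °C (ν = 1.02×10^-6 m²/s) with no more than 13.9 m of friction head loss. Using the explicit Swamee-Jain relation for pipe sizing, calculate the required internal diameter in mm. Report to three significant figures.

Swamee-Jain (Type III): D = 0.66·[ε^1.25·(LQ²/(gh_f))^4.75 + ν·Q^9.4·(L/(gh_f))^5.2]^0.04
LQ²/(gh_f) = 0.06911; L/(gh_f) = 1.855
Term 1 = ε^1.25·(…)^4.75 = 1.62×10^-11; Term 2 = ν·Q^9.4·(…)^5.2 = 4.88×10^-12
D = 0.66·(1.62×10^-11 + 4.88×10^-12)^0.04 = 0.2469 m = 247 mm
Check: V = 4.03 m/s, Re = 9.76×10^5, f = 0.01524, h_f = 12.9 m ≈ 13.9 m ✓

D ≈ 247 mm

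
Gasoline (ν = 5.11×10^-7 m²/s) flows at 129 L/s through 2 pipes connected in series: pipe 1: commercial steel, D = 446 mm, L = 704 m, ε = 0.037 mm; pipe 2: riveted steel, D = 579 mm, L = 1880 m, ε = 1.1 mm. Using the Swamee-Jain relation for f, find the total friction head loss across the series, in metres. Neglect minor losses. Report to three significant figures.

Pipe 1: V = 0.8257 m/s, Re = 7.21×10^5, ε/D = 8.30×10^-5, f = 0.01368, h_1 = f(L/D)V²/2g = 0.7504 m
Pipe 2: V = 0.4899 m/s, Re = 5.55×10^5, ε/D = 0.00190, f = 0.02355, h_2 = f(L/D)V²/2g = 0.9357 m
Series → Q common, losses add: H = Σh = 1.686 m

H ≈ 1.69 m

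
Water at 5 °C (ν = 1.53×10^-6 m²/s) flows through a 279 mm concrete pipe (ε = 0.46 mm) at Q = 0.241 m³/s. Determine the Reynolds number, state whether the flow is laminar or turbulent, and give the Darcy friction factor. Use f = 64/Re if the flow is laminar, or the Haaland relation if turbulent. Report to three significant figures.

Re ≈ 7.19×10^5; turbulent; f ≈ 0.0226

V = 4Q/(πD²) = 3.942 m/s
Re = VD/ν = 3.942·0.279/1.53×10^-6 = 7.19×10^5
Re > 4000 → turbulent; ε/D = 0.00165
Haaland: f = 0.02257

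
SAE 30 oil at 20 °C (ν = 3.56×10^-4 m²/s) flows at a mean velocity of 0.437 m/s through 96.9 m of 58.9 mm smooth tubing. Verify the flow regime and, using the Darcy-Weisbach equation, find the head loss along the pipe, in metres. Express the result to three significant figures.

Re = VD/ν = 0.437·0.05890/3.56×10^-4 = 72.3 → laminar (Re < 2300)
f = 64/Re = 0.8852
h_f = f(L/D)V²/(2g) = 0.8852·(96.9/0.05890)·0.437²/(2·9.81) = 14.17 m

h_f ≈ 14.2 m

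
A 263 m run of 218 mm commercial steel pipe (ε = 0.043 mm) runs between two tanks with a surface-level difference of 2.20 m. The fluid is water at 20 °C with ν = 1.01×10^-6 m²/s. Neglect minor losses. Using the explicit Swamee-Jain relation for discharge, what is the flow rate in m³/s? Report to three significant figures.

Q ≈ 0.0556 m³/s

Swamee-Jain (Type II): Q = -0.965·√(gD⁵h_f/L)·ln[ε/(3.7D) + √(3.17ν²L/(gD³h_f))]
√(gD⁵h_f/L) = √(9.81·0.218⁵·2.20/263) = 0.006356
ε/(3.7D) = 5.33×10^-5; √(3.17ν²L/(gD³h_f)) = 6.17×10^-5
Q = -0.965·0.006356·ln(1.150×10^-4) = 0.05564 m³/s
Check: V = 1.49 m/s, Re = 3.22×10^5, f = 0.01616, h_f = 2.21 m ≈ 2.20 m ✓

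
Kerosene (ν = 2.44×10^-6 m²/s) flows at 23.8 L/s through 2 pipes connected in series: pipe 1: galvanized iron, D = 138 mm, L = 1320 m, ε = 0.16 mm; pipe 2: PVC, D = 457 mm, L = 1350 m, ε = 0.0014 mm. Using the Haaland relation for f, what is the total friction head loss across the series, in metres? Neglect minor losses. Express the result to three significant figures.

Pipe 1: V = 1.591 m/s, Re = 9.00×10^4, ε/D = 0.00116, f = 0.02271, h_1 = f(L/D)V²/2g = 28.03 m
Pipe 2: V = 0.1451 m/s, Re = 2.72×10^4, ε/D = 3.06×10^-6, f = 0.02388, h_2 = f(L/D)V²/2g = 0.07570 m
Series → Q common, losses add: H = Σh = 28.10 m

H ≈ 28.1 m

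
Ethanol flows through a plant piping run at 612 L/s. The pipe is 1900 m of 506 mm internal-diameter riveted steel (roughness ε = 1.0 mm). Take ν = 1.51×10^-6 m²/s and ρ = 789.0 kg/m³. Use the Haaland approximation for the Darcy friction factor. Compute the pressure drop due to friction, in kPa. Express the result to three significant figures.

Δp ≈ 323 kPa

V = 4Q/(πD²) = 4·0.612/(π·0.506²) = 3.043 m/s
Re = VD/ν = 3.043·0.506/1.51×10^-6 = 1.02×10^6 → turbulent
ε/D = 1.0/506 = 0.00198
Haaland: f = 0.02355
h_f = f(L/D)V²/(2g) = 0.02355·(1900/0.506)·3.043²/(2·9.81) = 41.75 m
Δp = ρg·h_f = 789.0·9.81·41.75 = 323.2 kPa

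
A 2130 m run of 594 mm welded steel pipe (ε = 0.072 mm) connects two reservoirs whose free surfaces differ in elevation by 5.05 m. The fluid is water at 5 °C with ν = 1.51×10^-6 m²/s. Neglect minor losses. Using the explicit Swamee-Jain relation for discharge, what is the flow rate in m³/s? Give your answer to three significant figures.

Q ≈ 0.382 m³/s

Swamee-Jain (Type II): Q = -0.965·√(gD⁵h_f/L)·ln[ε/(3.7D) + √(3.17ν²L/(gD³h_f))]
√(gD⁵h_f/L) = √(9.81·0.594⁵·5.05/2130) = 0.04147
ε/(3.7D) = 3.28×10^-5; √(3.17ν²L/(gD³h_f)) = 3.85×10^-5
Q = -0.965·0.04147·ln(7.127×10^-5) = 0.3822 m³/s
Check: V = 1.38 m/s, Re = 5.42×10^5, f = 0.01458, h_f = 5.07 m ≈ 5.05 m ✓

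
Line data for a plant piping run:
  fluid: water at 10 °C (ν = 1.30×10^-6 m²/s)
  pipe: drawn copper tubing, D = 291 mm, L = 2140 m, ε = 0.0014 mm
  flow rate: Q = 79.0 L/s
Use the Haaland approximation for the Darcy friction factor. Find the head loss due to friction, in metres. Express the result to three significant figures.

V = 4Q/(πD²) = 4·0.0790/(π·0.291²) = 1.188 m/s
Re = VD/ν = 1.188·0.291/1.30×10^-6 = 2.66×10^5 → turbulent
ε/D = 0.0014/291 = 4.81×10^-6
Haaland: f = 0.01471
h_f = f(L/D)V²/(2g) = 0.01471·(2140/0.291)·1.188²/(2·9.81) = 7.778 m

h_f ≈ 7.78 m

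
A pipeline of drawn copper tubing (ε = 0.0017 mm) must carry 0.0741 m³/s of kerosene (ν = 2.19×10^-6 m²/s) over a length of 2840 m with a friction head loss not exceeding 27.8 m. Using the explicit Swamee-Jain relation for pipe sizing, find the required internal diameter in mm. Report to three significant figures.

D ≈ 240 mm

Swamee-Jain (Type III): D = 0.66·[ε^1.25·(LQ²/(gh_f))^4.75 + ν·Q^9.4·(L/(gh_f))^5.2]^0.04
LQ²/(gh_f) = 0.05718; L/(gh_f) = 10.41
Term 1 = ε^1.25·(…)^4.75 = 7.67×10^-14; Term 2 = ν·Q^9.4·(…)^5.2 = 1.02×10^-11
D = 0.66·(7.67×10^-14 + 1.02×10^-11)^0.04 = 0.2399 m = 240 mm
Check: V = 1.64 m/s, Re = 1.80×10^5, f = 0.01592, h_f = 25.8 m ≈ 27.8 m ✓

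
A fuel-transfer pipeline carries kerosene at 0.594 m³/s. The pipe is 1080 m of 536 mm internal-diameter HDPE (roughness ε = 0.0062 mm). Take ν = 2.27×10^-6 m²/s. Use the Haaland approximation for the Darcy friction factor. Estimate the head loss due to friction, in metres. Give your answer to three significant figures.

V = 4Q/(πD²) = 4·0.594/(π·0.536²) = 2.632 m/s
Re = VD/ν = 2.632·0.536/2.27×10^-6 = 6.22×10^5 → turbulent
ε/D = 0.0062/536 = 1.16×10^-5
Haaland: f = 0.01272
h_f = f(L/D)V²/(2g) = 0.01272·(1080/0.536)·2.632²/(2·9.81) = 9.055 m

h_f ≈ 9.05 m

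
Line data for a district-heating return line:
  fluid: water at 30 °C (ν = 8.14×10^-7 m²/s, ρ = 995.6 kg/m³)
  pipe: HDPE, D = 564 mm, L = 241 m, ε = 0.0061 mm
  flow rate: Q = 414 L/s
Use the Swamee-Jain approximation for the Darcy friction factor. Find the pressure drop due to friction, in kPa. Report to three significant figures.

Δp ≈ 6.79 kPa

V = 4Q/(πD²) = 4·0.414/(π·0.564²) = 1.657 m/s
Re = VD/ν = 1.657·0.564/8.14×10^-7 = 1.15×10^6 → turbulent
ε/D = 0.0061/564 = 1.08×10^-5
Swamee-Jain: f = 0.01163
h_f = f(L/D)V²/(2g) = 0.01163·(241/0.564)·1.657²/(2·9.81) = 0.6956 m
Δp = ρg·h_f = 995.6·9.81·0.6956 = 6.793 kPa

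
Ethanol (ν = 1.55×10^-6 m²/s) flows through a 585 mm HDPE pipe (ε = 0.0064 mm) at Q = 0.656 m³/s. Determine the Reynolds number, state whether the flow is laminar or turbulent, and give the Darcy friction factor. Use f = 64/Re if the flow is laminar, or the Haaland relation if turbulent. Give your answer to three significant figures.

Re ≈ 9.21×10^5; turbulent; f ≈ 0.0119

V = 4Q/(πD²) = 2.441 m/s
Re = VD/ν = 2.441·0.585/1.55×10^-6 = 9.21×10^5
Re > 4000 → turbulent; ε/D = 1.09×10^-5
Haaland: f = 0.01194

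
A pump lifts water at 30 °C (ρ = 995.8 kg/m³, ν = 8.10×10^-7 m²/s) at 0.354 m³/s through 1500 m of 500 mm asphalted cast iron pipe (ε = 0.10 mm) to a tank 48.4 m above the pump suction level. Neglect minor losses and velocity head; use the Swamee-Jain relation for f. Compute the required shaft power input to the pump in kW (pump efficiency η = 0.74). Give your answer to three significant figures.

P_shaft ≈ 260 kW

V = 4Q/(πD²) = 1.803 m/s; Re = 1.11×10^6; ε/D = 2.00×10^-4; f = 0.01468
h_f = f(L/D)V²/2g = 7.299 m
Total head H = z + h_f = 48.4 + 7.299 = 55.70 m
P_hyd = ρgQH = 995.8·9.81·0.354·55.70 = 192.6 kW
P_shaft = P_hyd/η = 192.6/0.74 = 260.3 kW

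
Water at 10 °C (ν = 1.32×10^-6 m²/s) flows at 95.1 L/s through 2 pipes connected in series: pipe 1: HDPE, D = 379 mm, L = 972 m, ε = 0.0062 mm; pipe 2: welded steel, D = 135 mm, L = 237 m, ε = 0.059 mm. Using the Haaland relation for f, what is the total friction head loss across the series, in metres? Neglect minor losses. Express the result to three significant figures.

H ≈ 68.3 m

Pipe 1: V = 0.8430 m/s, Re = 2.42×10^5, ε/D = 1.64×10^-5, f = 0.01505, h_1 = f(L/D)V²/2g = 1.398 m
Pipe 2: V = 6.644 m/s, Re = 6.79×10^5, ε/D = 4.37×10^-4, f = 0.01694, h_2 = f(L/D)V²/2g = 66.89 m
Series → Q common, losses add: H = Σh = 68.29 m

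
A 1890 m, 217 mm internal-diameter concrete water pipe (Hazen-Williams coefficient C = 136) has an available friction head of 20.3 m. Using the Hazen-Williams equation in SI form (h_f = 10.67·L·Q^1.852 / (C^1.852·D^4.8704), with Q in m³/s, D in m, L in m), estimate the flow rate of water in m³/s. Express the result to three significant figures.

Rearranging: Q = [h_f·C^1.852·D^4.8704 / (10.67·L)]^(1/1.852)
Q = [20.3·136^1.852·0.217^4.8704 / (10.67·1890)]^0.540 = 0.05892 m³/s

Q ≈ 0.0589 m³/s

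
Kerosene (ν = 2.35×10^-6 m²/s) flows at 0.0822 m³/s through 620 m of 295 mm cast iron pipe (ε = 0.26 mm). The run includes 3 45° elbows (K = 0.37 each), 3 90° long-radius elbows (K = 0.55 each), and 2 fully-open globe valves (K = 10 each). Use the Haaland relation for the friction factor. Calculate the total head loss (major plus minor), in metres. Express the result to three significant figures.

V = 4Q/(πD²) = 1.203 m/s; V²/2g = 0.07372 m
Re = 1.51×10^5, ε/D = 8.81×10^-4 → f = 0.02081 (Haaland)
Major: h_f = f(L/D)·V²/2g = 0.02081·2102·0.07372 = 3.224 m
Minor: ΣK = 22.8; h_m = ΣK·V²/2g = 1.678 m
Total H_L = 3.224 + 1.678 = 4.902 m

H_L ≈ 4.90 m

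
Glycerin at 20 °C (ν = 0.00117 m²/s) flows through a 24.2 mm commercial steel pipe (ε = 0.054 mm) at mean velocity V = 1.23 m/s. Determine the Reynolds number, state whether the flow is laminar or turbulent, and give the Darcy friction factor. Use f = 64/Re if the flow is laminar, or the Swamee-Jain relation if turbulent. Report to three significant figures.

Re = VD/ν = 1.230·0.0242/0.00117 = 25.4
Re < 2300 → laminar → f = 64/Re = 2.516

Re ≈ 25.4; laminar; f = 64/Re ≈ 2.52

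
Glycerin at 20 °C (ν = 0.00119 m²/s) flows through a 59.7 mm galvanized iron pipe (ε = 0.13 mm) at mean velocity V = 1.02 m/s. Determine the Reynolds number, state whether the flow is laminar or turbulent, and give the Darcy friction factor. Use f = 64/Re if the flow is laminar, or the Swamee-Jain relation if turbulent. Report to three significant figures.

Re ≈ 51.2; laminar; f = 64/Re ≈ 1.25

Re = VD/ν = 1.020·0.0597/0.00119 = 51.2
Re < 2300 → laminar → f = 64/Re = 1.251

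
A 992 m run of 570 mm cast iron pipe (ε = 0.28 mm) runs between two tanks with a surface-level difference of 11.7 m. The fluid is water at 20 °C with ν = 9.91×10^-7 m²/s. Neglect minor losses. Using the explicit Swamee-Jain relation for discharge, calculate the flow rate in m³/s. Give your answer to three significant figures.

Swamee-Jain (Type II): Q = -0.965·√(gD⁵h_f/L)·ln[ε/(3.7D) + √(3.17ν²L/(gD³h_f))]
√(gD⁵h_f/L) = √(9.81·0.570⁵·11.7/992) = 0.08344
ε/(3.7D) = 1.33×10^-4; √(3.17ν²L/(gD³h_f)) = 1.21×10^-5
Q = -0.965·0.08344·ln(1.448×10^-4) = 0.7118 m³/s
Check: V = 2.79 m/s, Re = 1.60×10^6, f = 0.01704, h_f = 11.8 m ≈ 11.7 m ✓

Q ≈ 0.712 m³/s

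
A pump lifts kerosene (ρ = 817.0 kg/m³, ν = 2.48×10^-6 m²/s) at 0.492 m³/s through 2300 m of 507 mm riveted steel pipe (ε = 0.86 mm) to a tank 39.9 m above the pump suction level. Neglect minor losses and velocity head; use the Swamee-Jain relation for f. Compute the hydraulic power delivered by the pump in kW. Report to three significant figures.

P_hyd ≈ 282 kW

V = 4Q/(πD²) = 2.437 m/s; Re = 4.98×10^5; ε/D = 0.00170; f = 0.02296
h_f = f(L/D)V²/2g = 31.53 m
Total head H = z + h_f = 39.9 + 31.53 = 71.43 m
P_hyd = ρgQH = 817.0·9.81·0.492·71.43 = 281.6 kW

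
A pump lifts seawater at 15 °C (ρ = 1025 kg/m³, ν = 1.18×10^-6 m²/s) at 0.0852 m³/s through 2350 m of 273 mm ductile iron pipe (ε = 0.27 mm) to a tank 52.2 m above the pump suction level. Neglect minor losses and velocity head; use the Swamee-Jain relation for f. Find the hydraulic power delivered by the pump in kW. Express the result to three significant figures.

P_hyd ≈ 61.1 kW

V = 4Q/(πD²) = 1.456 m/s; Re = 3.37×10^5; ε/D = 9.89×10^-4; f = 0.02060
h_f = f(L/D)V²/2g = 19.15 m
Total head H = z + h_f = 52.2 + 19.15 = 71.35 m
P_hyd = ρgQH = 1025·9.81·0.0852·71.35 = 61.12 kW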